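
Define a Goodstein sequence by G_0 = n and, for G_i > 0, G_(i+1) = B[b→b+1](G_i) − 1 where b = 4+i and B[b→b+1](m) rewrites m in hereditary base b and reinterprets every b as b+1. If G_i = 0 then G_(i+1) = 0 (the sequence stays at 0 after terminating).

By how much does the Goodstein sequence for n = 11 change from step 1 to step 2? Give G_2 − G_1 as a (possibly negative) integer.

G_0=11  [base 4] 2·4 + 3  →[4↦5]→  2·5 + 3 = 13  −1 ⇒ G_1=12
G_1=12  [base 5] 2·5 + 2  →[5↦6]→  2·6 + 2 = 14  −1 ⇒ G_2=13

1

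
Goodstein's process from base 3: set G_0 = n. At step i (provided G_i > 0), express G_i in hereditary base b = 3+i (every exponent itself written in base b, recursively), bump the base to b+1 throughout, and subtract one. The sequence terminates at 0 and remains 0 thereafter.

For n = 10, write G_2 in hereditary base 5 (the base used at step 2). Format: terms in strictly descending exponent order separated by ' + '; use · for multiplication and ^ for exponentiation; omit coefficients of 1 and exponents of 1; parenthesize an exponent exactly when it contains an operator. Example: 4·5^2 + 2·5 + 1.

4·5 + 4

G_0 = 10. HB_3(10) = 3^2 + 1. Bump = 17. G_1 = 16.
G_1 = 16. HB_4(16) = 4^2. Bump = 25. G_2 = 24.
G_2 = 24. HB_5(24) = 4·5 + 4. Bump = 28. G_3 = 27.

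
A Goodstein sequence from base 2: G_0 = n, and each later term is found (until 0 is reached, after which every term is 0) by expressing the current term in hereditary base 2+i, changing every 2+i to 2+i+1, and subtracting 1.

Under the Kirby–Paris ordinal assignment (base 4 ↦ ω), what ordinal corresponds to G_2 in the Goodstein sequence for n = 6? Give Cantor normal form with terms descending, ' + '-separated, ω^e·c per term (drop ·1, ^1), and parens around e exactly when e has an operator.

ω^ω + 1

[0] 6 ≡ 2^2 + 2 (base 2). Lift 3: 30. −1: 29.
[1] 29 ≡ 3^3 + 2 (base 3). Lift 4: 258. −1: 257.
[2] 257 ≡ 4^4 + 1 (base 4). Lift 5: 3126. −1: 3125.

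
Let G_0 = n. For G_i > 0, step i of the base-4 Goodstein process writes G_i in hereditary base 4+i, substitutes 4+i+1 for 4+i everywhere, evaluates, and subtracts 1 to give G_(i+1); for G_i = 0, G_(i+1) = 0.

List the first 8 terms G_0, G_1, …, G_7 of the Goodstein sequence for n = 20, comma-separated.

20, 29, 39, 51, 65, 81, 99, 107

G_0 = 20. HB_4(20) = 4^2 + 4. Bump = 30. G_1 = 29.
G_1 = 29. HB_5(29) = 5^2 + 4. Bump = 40. G_2 = 39.
G_2 = 39. HB_6(39) = 6^2 + 3. Bump = 52. G_3 = 51.
G_3 = 51. HB_7(51) = 7^2 + 2. Bump = 66. G_4 = 65.
G_4 = 65. HB_8(65) = 8^2 + 1. Bump = 82. G_5 = 81.
G_5 = 81. HB_9(81) = 9^2. Bump = 100. G_6 = 99.
G_6 = 99. HB_10(99) = 9·10 + 9. Bump = 108. G_7 = 107.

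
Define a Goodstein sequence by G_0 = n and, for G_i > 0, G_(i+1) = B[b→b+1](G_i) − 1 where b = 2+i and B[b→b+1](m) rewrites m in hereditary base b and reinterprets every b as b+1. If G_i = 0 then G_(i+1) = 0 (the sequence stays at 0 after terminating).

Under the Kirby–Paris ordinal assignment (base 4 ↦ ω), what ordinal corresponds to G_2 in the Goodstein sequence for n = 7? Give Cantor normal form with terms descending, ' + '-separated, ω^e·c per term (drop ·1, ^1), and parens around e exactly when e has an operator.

[0] 7 ≡ 2^2 + 2 + 1 (base 2). Lift 3: 31. −1: 30.
[1] 30 ≡ 3^3 + 3 (base 3). Lift 4: 260. −1: 259.

ω^ω + 3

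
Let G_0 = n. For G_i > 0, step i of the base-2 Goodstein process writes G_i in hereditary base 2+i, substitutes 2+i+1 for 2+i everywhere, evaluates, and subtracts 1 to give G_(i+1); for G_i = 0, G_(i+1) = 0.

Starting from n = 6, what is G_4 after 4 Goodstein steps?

46655

base 2: 6 = 2^2 + 2; at 3: 3^3 + 3 = 30; next = 29
base 3: 29 = 3^3 + 2; at 4: 4^4 + 2 = 258; next = 257
base 4: 257 = 4^4 + 1; at 5: 5^5 + 1 = 3126; next = 3125
base 5: 3125 = 5^5; at 6: 6^6 = 46656; next = 46655
base 6: 46655 = 5·6^5 + 5·6^4 + 5·6^3 + 5·6^2 + 5·6 + 5; at 7: 5·7^5 + 5·7^4 + 5·7^3 + 5·7^2 + 5·7 + 5 = 98040; next = 98039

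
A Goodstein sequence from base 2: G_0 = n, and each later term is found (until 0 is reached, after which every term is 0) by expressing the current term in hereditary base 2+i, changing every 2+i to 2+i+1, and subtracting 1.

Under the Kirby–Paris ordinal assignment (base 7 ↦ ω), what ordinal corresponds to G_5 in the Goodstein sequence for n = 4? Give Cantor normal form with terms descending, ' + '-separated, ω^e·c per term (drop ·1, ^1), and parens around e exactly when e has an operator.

(0) 4|_2 = 2^2 ↦ 3^3|_3 = 27 ⇒ 26
(1) 26|_3 = 2·3^2 + 2·3 + 2 ↦ 2·4^2 + 2·4 + 2|_4 = 42 ⇒ 41
(2) 41|_4 = 2·4^2 + 2·4 + 1 ↦ 2·5^2 + 2·5 + 1|_5 = 61 ⇒ 60
(3) 60|_5 = 2·5^2 + 2·5 ↦ 2·6^2 + 2·6|_6 = 84 ⇒ 83
(4) 83|_6 = 2·6^2 + 6 + 5 ↦ 2·7^2 + 7 + 5|_7 = 110 ⇒ 109
(5) 109|_7 = 2·7^2 + 7 + 4 ↦ 2·8^2 + 8 + 4|_8 = 140 ⇒ 139

ω^2·2 + ω + 4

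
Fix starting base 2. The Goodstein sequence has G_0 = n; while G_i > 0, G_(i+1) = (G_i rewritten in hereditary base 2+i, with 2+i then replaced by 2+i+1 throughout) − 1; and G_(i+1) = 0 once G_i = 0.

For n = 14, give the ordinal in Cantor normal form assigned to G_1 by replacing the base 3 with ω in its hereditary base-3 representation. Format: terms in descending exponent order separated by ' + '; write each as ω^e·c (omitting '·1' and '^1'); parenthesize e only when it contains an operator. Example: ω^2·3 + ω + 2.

i=0: 14 = 2^(2 + 1) + 2^2 + 2 (b=2); 2→3: 3^(3 + 1) + 3^3 + 3 = 111; 111−1 = 110
i=1: 110 = 3^(3 + 1) + 3^3 + 2 (b=3); 3→4: 4^(4 + 1) + 4^4 + 2 = 1282; 1282−1 = 1281

ω^(ω + 1) + ω^ω + 2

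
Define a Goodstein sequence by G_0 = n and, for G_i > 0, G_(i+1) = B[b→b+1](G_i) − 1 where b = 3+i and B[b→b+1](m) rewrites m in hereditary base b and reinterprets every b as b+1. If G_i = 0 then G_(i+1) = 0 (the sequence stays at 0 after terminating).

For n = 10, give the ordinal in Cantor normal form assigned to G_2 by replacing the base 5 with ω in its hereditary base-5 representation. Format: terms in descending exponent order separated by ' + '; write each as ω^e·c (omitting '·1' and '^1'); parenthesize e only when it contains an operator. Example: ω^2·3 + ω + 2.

ω·4 + 4

base 3: 10 = 3^2 + 1; at 4: 4^2 + 1 = 17; next = 16
base 4: 16 = 4^2; at 5: 5^2 = 25; next = 24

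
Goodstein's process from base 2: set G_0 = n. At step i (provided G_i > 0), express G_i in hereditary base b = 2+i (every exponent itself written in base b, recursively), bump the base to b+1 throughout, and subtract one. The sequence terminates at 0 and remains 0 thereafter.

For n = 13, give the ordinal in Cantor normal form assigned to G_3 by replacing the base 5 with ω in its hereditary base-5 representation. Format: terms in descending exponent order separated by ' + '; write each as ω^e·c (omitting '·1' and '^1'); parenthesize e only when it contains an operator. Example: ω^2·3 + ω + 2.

ω^(ω + 1) + ω^3·3 + ω^2·3 + ω·3 + 2

G_0=13  [base 2] 2^(2 + 1) + 2^2 + 1  →[2↦3]→  3^(3 + 1) + 3^3 + 1 = 109  −1 ⇒ G_1=108
G_1=108  [base 3] 3^(3 + 1) + 3^3  →[3↦4]→  4^(4 + 1) + 4^4 = 1280  −1 ⇒ G_2=1279
G_2=1279  [base 4] 4^(4 + 1) + 3·4^3 + 3·4^2 + 3·4 + 3  →[4↦5]→  5^(5 + 1) + 3·5^3 + 3·5^2 + 3·5 + 3 = 16093  −1 ⇒ G_3=16092
G_3=16092  [base 5] 5^(5 + 1) + 3·5^3 + 3·5^2 + 3·5 + 2  →[5↦6]→  6^(6 + 1) + 3·6^3 + 3·6^2 + 3·6 + 2 = 280712  −1 ⇒ G_4=280711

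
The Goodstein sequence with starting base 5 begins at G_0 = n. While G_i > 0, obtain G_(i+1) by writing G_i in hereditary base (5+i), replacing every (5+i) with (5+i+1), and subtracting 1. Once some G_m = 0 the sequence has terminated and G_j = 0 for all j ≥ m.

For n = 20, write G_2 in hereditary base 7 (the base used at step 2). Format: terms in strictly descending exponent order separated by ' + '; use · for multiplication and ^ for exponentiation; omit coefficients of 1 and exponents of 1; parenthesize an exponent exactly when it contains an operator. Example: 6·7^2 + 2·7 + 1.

3·7 + 4

[0] 20 ≡ 4·5 (base 5). Lift 6: 24. −1: 23.
[1] 23 ≡ 3·6 + 5 (base 6). Lift 7: 26. −1: 25.
[2] 25 ≡ 3·7 + 4 (base 7). Lift 8: 28. −1: 27.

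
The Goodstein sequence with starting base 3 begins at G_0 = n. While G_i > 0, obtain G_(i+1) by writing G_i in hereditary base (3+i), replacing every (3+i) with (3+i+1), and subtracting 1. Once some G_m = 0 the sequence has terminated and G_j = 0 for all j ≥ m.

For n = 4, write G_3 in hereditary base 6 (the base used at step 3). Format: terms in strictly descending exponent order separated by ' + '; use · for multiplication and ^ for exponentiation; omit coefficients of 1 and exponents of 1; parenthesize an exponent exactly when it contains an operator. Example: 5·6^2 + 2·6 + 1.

[0] 4 ≡ 3 + 1 (base 3). Lift 4: 5. −1: 4.
[1] 4 ≡ 4 (base 4). Lift 5: 5. −1: 4.
[2] 4 ≡ 4 (base 5). Lift 6: 4. −1: 3.
[3] 3 ≡ 3 (base 6). Lift 7: 3. −1: 2.

3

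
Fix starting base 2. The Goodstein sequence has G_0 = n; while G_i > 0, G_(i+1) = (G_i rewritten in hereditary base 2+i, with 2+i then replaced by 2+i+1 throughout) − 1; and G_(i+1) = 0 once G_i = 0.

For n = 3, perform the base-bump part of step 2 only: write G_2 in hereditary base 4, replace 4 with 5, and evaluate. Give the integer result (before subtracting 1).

3 —HB2→ 2 + 1 —bump→ 3 + 1 = 4 —(−1)→ 3
3 —HB3→ 3 —bump→ 4 = 4 —(−1)→ 3
3 —HB4→ 3 —bump→ 3 = 3 —(−1)→ 2

3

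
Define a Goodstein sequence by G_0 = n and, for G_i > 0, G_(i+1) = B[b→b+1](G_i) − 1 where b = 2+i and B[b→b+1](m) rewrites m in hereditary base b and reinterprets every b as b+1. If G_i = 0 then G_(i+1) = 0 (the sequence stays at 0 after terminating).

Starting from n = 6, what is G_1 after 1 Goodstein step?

29

i=0: 6 = 2^2 + 2 (b=2); 2→3: 3^3 + 3 = 30; 30−1 = 29
i=1: 29 = 3^3 + 2 (b=3); 3→4: 4^4 + 2 = 258; 258−1 = 257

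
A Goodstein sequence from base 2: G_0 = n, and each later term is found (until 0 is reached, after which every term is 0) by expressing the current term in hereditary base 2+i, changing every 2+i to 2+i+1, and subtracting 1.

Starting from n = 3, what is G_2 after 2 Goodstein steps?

3

G_0=3  [base 2] 2 + 1  →[2↦3]→  3 + 1 = 4  −1 ⇒ G_1=3
G_1=3  [base 3] 3  →[3↦4]→  4 = 4  −1 ⇒ G_2=3
G_2=3  [base 4] 3  →[4↦5]→  3 = 3  −1 ⇒ G_3=2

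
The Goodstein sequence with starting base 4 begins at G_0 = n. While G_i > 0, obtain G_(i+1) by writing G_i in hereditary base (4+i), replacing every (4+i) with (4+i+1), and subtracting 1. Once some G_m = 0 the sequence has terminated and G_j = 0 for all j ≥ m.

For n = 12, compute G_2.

15

[0] 12 ≡ 3·4 (base 4). Lift 5: 15. −1: 14.
[1] 14 ≡ 2·5 + 4 (base 5). Lift 6: 16. −1: 15.
[2] 15 ≡ 2·6 + 3 (base 6). Lift 7: 17. −1: 16.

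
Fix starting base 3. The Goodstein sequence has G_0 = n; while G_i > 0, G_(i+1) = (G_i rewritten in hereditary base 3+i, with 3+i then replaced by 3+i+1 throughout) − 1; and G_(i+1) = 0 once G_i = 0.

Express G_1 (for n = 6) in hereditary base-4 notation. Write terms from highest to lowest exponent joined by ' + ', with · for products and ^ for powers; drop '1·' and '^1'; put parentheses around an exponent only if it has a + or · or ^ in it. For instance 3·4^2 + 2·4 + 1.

4 + 3

G_0 = 6. HB_3(6) = 2·3. Bump = 8. G_1 = 7.
G_1 = 7. HB_4(7) = 4 + 3. Bump = 8. G_2 = 7.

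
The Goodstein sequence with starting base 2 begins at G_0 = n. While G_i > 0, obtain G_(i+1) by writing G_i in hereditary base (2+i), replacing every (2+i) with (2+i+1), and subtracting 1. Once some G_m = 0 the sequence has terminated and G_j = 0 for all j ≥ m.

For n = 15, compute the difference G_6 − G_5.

144406599

base 2: 15 = 2^(2 + 1) + 2^2 + 2 + 1; at 3: 3^(3 + 1) + 3^3 + 3 + 1 = 112; next = 111
base 3: 111 = 3^(3 + 1) + 3^3 + 3; at 4: 4^(4 + 1) + 4^4 + 4 = 1284; next = 1283
base 4: 1283 = 4^(4 + 1) + 4^4 + 3; at 5: 5^(5 + 1) + 5^5 + 3 = 18753; next = 18752
base 5: 18752 = 5^(5 + 1) + 5^5 + 2; at 6: 6^(6 + 1) + 6^6 + 2 = 326594; next = 326593
base 6: 326593 = 6^(6 + 1) + 6^6 + 1; at 7: 7^(7 + 1) + 7^7 + 1 = 6588345; next = 6588344
base 7: 6588344 = 7^(7 + 1) + 7^7; at 8: 8^(8 + 1) + 8^8 = 150994944; next = 150994943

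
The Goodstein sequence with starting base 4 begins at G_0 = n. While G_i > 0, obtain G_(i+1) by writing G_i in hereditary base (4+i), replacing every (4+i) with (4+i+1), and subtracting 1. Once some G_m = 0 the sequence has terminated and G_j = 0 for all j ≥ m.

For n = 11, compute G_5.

step 0: 11 = 2·4 + 3; sub 5 for 4: 2·5 + 3; = 13; G_1 = 13−1 = 12
step 1: 12 = 2·5 + 2; sub 6 for 5: 2·6 + 2; = 14; G_2 = 14−1 = 13
step 2: 13 = 2·6 + 1; sub 7 for 6: 2·7 + 1; = 15; G_3 = 15−1 = 14
step 3: 14 = 2·7; sub 8 for 7: 2·8; = 16; G_4 = 16−1 = 15
step 4: 15 = 8 + 7; sub 9 for 8: 9 + 7; = 16; G_5 = 16−1 = 15
step 5: 15 = 9 + 6; sub 10 for 9: 10 + 6; = 16; G_6 = 16−1 = 15

15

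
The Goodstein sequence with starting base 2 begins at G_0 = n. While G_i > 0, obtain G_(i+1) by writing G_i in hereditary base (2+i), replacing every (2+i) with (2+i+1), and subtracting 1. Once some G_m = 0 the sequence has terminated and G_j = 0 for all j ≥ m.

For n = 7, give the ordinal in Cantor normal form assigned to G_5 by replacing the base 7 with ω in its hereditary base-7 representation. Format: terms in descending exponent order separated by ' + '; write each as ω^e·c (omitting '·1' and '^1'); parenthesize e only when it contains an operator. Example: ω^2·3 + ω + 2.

ω^ω

step 0: 7 = 2^2 + 2 + 1; sub 3 for 2: 3^3 + 3 + 1; = 31; G_1 = 31−1 = 30
step 1: 30 = 3^3 + 3; sub 4 for 3: 4^4 + 4; = 260; G_2 = 260−1 = 259
step 2: 259 = 4^4 + 3; sub 5 for 4: 5^5 + 3; = 3128; G_3 = 3128−1 = 3127
step 3: 3127 = 5^5 + 2; sub 6 for 5: 6^6 + 2; = 46658; G_4 = 46658−1 = 46657
step 4: 46657 = 6^6 + 1; sub 7 for 6: 7^7 + 1; = 823544; G_5 = 823544−1 = 823543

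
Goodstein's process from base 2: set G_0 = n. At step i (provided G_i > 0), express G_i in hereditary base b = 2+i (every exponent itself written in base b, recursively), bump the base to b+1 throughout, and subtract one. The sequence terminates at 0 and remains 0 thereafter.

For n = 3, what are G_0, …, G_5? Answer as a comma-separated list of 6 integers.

G_0=3  [base 2] 2 + 1  →[2↦3]→  3 + 1 = 4  −1 ⇒ G_1=3
G_1=3  [base 3] 3  →[3↦4]→  4 = 4  −1 ⇒ G_2=3
G_2=3  [base 4] 3  →[4↦5]→  3 = 3  −1 ⇒ G_3=2
G_3=2  [base 5] 2  →[5↦6]→  2 = 2  −1 ⇒ G_4=1
G_4=1  [base 6] 1  →[6↦7]→  1 = 1  −1 ⇒ G_5=0

3, 3, 3, 2, 1, 0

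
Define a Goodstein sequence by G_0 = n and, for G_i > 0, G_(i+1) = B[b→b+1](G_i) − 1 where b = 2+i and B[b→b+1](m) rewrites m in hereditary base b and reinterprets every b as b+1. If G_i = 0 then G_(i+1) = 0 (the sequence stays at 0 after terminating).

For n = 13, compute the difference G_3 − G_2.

[0] 13 ≡ 2^(2 + 1) + 2^2 + 1 (base 2). Lift 3: 109. −1: 108.
[1] 108 ≡ 3^(3 + 1) + 3^3 (base 3). Lift 4: 1280. −1: 1279.
[2] 1279 ≡ 4^(4 + 1) + 3·4^3 + 3·4^2 + 3·4 + 3 (base 4). Lift 5: 16093. −1: 16092.

14813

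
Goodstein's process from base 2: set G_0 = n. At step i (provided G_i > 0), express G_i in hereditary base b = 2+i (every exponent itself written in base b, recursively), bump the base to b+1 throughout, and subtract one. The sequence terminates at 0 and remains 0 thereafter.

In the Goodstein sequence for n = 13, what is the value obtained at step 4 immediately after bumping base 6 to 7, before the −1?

base 2: 13 = 2^(2 + 1) + 2^2 + 1; at 3: 3^(3 + 1) + 3^3 + 1 = 109; next = 108
base 3: 108 = 3^(3 + 1) + 3^3; at 4: 4^(4 + 1) + 4^4 = 1280; next = 1279
base 4: 1279 = 4^(4 + 1) + 3·4^3 + 3·4^2 + 3·4 + 3; at 5: 5^(5 + 1) + 3·5^3 + 3·5^2 + 3·5 + 3 = 16093; next = 16092
base 5: 16092 = 5^(5 + 1) + 3·5^3 + 3·5^2 + 3·5 + 2; at 6: 6^(6 + 1) + 3·6^3 + 3·6^2 + 3·6 + 2 = 280712; next = 280711
base 6: 280711 = 6^(6 + 1) + 3·6^3 + 3·6^2 + 3·6 + 1; at 7: 7^(7 + 1) + 3·7^3 + 3·7^2 + 3·7 + 1 = 5765999; next = 5765998

5765999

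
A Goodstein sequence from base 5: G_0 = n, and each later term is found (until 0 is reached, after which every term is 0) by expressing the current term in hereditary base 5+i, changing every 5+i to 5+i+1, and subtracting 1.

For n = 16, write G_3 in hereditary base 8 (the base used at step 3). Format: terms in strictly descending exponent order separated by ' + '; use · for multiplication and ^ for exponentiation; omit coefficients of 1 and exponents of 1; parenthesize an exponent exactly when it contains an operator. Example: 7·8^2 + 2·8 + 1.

G_0=16  [base 5] 3·5 + 1  →[5↦6]→  3·6 + 1 = 19  −1 ⇒ G_1=18
G_1=18  [base 6] 3·6  →[6↦7]→  3·7 = 21  −1 ⇒ G_2=20
G_2=20  [base 7] 2·7 + 6  →[7↦8]→  2·8 + 6 = 22  −1 ⇒ G_3=21
G_3=21  [base 8] 2·8 + 5  →[8↦9]→  2·9 + 5 = 23  −1 ⇒ G_4=22

2·8 + 5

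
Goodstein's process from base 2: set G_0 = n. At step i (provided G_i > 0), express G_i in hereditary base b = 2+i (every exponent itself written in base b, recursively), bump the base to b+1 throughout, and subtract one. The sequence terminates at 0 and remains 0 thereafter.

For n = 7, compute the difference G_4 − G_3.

43530

(0) 7|_2 = 2^2 + 2 + 1 ↦ 3^3 + 3 + 1|_3 = 31 ⇒ 30
(1) 30|_3 = 3^3 + 3 ↦ 4^4 + 4|_4 = 260 ⇒ 259
(2) 259|_4 = 4^4 + 3 ↦ 5^5 + 3|_5 = 3128 ⇒ 3127
(3) 3127|_5 = 5^5 + 2 ↦ 6^6 + 2|_6 = 46658 ⇒ 46657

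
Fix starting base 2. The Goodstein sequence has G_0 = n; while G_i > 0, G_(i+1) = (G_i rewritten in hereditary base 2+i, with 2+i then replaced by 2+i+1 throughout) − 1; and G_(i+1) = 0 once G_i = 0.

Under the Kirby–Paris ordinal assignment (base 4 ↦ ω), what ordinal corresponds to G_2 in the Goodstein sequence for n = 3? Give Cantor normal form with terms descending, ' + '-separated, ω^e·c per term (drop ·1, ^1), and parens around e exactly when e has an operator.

step 0: 3 = 2 + 1; sub 3 for 2: 3 + 1; = 4; G_1 = 4−1 = 3
step 1: 3 = 3; sub 4 for 3: 4; = 4; G_2 = 4−1 = 3
step 2: 3 = 3; sub 5 for 4: 3; = 3; G_3 = 3−1 = 2

3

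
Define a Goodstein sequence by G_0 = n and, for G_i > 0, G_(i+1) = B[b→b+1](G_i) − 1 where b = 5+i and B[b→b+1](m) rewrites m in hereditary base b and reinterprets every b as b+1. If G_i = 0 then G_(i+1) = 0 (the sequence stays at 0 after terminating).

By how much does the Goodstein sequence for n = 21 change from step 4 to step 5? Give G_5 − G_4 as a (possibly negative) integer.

2

21 —HB5→ 4·5 + 1 —bump→ 4·6 + 1 = 25 —(−1)→ 24
24 —HB6→ 4·6 —bump→ 4·7 = 28 —(−1)→ 27
27 —HB7→ 3·7 + 6 —bump→ 3·8 + 6 = 30 —(−1)→ 29
29 —HB8→ 3·8 + 5 —bump→ 3·9 + 5 = 32 —(−1)→ 31
31 —HB9→ 3·9 + 4 —bump→ 3·10 + 4 = 34 —(−1)→ 33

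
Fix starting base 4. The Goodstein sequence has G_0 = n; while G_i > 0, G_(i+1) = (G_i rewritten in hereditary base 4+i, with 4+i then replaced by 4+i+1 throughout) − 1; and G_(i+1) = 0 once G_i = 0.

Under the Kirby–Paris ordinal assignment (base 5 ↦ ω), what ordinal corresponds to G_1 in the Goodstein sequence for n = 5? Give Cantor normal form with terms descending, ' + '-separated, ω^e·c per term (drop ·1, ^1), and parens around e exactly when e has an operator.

(0) 5|_4 = 4 + 1 ↦ 5 + 1|_5 = 6 ⇒ 5
(1) 5|_5 = 5 ↦ 6|_6 = 6 ⇒ 5

ω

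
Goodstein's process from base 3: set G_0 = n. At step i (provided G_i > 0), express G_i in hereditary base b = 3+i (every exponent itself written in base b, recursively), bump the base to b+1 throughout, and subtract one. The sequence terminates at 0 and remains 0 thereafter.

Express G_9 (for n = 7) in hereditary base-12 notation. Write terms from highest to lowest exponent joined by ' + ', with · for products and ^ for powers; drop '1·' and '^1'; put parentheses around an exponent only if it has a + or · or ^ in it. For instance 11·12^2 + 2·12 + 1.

i=0: 7 = 2·3 + 1 (b=3); 3→4: 2·4 + 1 = 9; 9−1 = 8
i=1: 8 = 2·4 (b=4); 4→5: 2·5 = 10; 10−1 = 9
i=2: 9 = 5 + 4 (b=5); 5→6: 6 + 4 = 10; 10−1 = 9
i=3: 9 = 6 + 3 (b=6); 6→7: 7 + 3 = 10; 10−1 = 9
i=4: 9 = 7 + 2 (b=7); 7→8: 8 + 2 = 10; 10−1 = 9
i=5: 9 = 8 + 1 (b=8); 8→9: 9 + 1 = 10; 10−1 = 9
i=6: 9 = 9 (b=9); 9→10: 10 = 10; 10−1 = 9
i=7: 9 = 9 (b=10); 10→11: 9 = 9; 9−1 = 8
i=8: 8 = 8 (b=11); 11→12: 8 = 8; 8−1 = 7

7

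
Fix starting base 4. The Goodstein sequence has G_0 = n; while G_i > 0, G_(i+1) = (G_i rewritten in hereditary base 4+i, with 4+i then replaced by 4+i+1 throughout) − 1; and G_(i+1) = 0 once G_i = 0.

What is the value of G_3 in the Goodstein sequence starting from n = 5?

step 0: 5 = 4 + 1; sub 5 for 4: 5 + 1; = 6; G_1 = 6−1 = 5
step 1: 5 = 5; sub 6 for 5: 6; = 6; G_2 = 6−1 = 5
step 2: 5 = 5; sub 7 for 6: 5; = 5; G_3 = 5−1 = 4
step 3: 4 = 4; sub 8 for 7: 4; = 4; G_4 = 4−1 = 3

4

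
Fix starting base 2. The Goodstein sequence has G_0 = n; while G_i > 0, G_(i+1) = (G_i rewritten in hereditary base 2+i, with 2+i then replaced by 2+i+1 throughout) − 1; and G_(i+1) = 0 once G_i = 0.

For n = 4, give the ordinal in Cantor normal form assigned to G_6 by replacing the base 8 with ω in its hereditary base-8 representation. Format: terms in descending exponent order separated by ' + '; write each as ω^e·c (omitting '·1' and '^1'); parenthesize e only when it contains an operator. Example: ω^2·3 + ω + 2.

[0] 4 ≡ 2^2 (base 2). Lift 3: 27. −1: 26.
[1] 26 ≡ 2·3^2 + 2·3 + 2 (base 3). Lift 4: 42. −1: 41.
[2] 41 ≡ 2·4^2 + 2·4 + 1 (base 4). Lift 5: 61. −1: 60.
[3] 60 ≡ 2·5^2 + 2·5 (base 5). Lift 6: 84. −1: 83.
[4] 83 ≡ 2·6^2 + 6 + 5 (base 6). Lift 7: 110. −1: 109.
[5] 109 ≡ 2·7^2 + 7 + 4 (base 7). Lift 8: 140. −1: 139.

ω^2·2 + ω + 3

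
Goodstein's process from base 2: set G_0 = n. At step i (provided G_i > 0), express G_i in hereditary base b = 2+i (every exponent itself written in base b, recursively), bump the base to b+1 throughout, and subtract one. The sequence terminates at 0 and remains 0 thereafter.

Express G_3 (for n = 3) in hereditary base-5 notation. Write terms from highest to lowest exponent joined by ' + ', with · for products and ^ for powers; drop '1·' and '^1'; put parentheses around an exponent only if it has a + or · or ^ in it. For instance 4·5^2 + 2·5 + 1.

2

(0) 3|_2 = 2 + 1 ↦ 3 + 1|_3 = 4 ⇒ 3
(1) 3|_3 = 3 ↦ 4|_4 = 4 ⇒ 3
(2) 3|_4 = 3 ↦ 3|_5 = 3 ⇒ 2
(3) 2|_5 = 2 ↦ 2|_6 = 2 ⇒ 1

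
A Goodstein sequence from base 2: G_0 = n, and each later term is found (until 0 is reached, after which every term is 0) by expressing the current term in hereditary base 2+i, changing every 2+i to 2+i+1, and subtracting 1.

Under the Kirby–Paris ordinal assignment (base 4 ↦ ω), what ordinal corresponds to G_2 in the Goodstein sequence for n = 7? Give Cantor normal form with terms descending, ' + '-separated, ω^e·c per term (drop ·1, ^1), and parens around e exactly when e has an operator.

ω^ω + 3

7 —HB2→ 2^2 + 2 + 1 —bump→ 3^3 + 3 + 1 = 31 —(−1)→ 30
30 —HB3→ 3^3 + 3 —bump→ 4^4 + 4 = 260 —(−1)→ 259
259 —HB4→ 4^4 + 3 —bump→ 5^5 + 3 = 3128 —(−1)→ 3127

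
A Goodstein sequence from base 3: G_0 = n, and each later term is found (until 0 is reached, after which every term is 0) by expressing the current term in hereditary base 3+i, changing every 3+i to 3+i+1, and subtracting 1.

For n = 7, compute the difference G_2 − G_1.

G_0=7  [base 3] 2·3 + 1  →[3↦4]→  2·4 + 1 = 9  −1 ⇒ G_1=8
G_1=8  [base 4] 2·4  →[4↦5]→  2·5 = 10  −1 ⇒ G_2=9

1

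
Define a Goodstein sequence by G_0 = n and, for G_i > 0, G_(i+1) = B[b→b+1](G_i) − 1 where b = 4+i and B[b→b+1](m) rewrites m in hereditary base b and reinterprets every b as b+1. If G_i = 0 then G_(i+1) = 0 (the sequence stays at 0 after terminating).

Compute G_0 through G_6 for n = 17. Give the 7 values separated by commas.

base 4: 17 = 4^2 + 1; at 5: 5^2 + 1 = 26; next = 25
base 5: 25 = 5^2; at 6: 6^2 = 36; next = 35
base 6: 35 = 5·6 + 5; at 7: 5·7 + 5 = 40; next = 39
base 7: 39 = 5·7 + 4; at 8: 5·8 + 4 = 44; next = 43
base 8: 43 = 5·8 + 3; at 9: 5·9 + 3 = 48; next = 47
base 9: 47 = 5·9 + 2; at 10: 5·10 + 2 = 52; next = 51

17, 25, 35, 39, 43, 47, 51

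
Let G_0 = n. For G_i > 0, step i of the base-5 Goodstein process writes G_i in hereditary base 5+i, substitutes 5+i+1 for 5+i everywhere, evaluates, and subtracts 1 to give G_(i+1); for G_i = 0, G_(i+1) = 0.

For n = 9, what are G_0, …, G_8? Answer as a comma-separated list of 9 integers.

[0] 9 ≡ 5 + 4 (base 5). Lift 6: 10. −1: 9.
[1] 9 ≡ 6 + 3 (base 6). Lift 7: 10. −1: 9.
[2] 9 ≡ 7 + 2 (base 7). Lift 8: 10. −1: 9.
[3] 9 ≡ 8 + 1 (base 8). Lift 9: 10. −1: 9.
[4] 9 ≡ 9 (base 9). Lift 10: 10. −1: 9.
[5] 9 ≡ 9 (base 10). Lift 11: 9. −1: 8.
[6] 8 ≡ 8 (base 11). Lift 12: 8. −1: 7.
[7] 7 ≡ 7 (base 12). Lift 13: 7. −1: 6.

9, 9, 9, 9, 9, 9, 8, 7, 6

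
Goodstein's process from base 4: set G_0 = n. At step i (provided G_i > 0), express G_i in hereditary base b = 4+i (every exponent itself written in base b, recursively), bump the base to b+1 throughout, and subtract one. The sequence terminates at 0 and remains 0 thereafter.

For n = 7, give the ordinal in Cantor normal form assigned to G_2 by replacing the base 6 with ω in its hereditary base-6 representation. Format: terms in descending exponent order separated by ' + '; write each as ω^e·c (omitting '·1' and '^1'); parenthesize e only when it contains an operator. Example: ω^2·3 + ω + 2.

(0) 7|_4 = 4 + 3 ↦ 5 + 3|_5 = 8 ⇒ 7
(1) 7|_5 = 5 + 2 ↦ 6 + 2|_6 = 8 ⇒ 7
(2) 7|_6 = 6 + 1 ↦ 7 + 1|_7 = 8 ⇒ 7

ω + 1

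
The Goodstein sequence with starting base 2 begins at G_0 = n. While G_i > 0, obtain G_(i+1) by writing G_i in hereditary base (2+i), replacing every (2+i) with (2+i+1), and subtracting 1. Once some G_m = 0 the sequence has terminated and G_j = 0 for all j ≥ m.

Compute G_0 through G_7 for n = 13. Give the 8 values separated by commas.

G_0 = 13. HB_2(13) = 2^(2 + 1) + 2^2 + 1. Bump = 109. G_1 = 108.
G_1 = 108. HB_3(108) = 3^(3 + 1) + 3^3. Bump = 1280. G_2 = 1279.
G_2 = 1279. HB_4(1279) = 4^(4 + 1) + 3·4^3 + 3·4^2 + 3·4 + 3. Bump = 16093. G_3 = 16092.
G_3 = 16092. HB_5(16092) = 5^(5 + 1) + 3·5^3 + 3·5^2 + 3·5 + 2. Bump = 280712. G_4 = 280711.
G_4 = 280711. HB_6(280711) = 6^(6 + 1) + 3·6^3 + 3·6^2 + 3·6 + 1. Bump = 5765999. G_5 = 5765998.
G_5 = 5765998. HB_7(5765998) = 7^(7 + 1) + 3·7^3 + 3·7^2 + 3·7. Bump = 134219480. G_6 = 134219479.
G_6 = 134219479. HB_8(134219479) = 8^(8 + 1) + 3·8^3 + 3·8^2 + 2·8 + 7. Bump = 3486786856. G_7 = 3486786855.

13, 108, 1279, 16092, 280711, 5765998, 134219479, 3486786855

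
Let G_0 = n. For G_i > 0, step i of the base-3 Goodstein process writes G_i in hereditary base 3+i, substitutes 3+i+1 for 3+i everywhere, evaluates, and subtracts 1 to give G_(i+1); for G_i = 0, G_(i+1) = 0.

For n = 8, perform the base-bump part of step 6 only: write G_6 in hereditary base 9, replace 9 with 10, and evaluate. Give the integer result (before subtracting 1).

12

(0) 8|_3 = 2·3 + 2 ↦ 2·4 + 2|_4 = 10 ⇒ 9
(1) 9|_4 = 2·4 + 1 ↦ 2·5 + 1|_5 = 11 ⇒ 10
(2) 10|_5 = 2·5 ↦ 2·6|_6 = 12 ⇒ 11
(3) 11|_6 = 6 + 5 ↦ 7 + 5|_7 = 12 ⇒ 11
(4) 11|_7 = 7 + 4 ↦ 8 + 4|_8 = 12 ⇒ 11
(5) 11|_8 = 8 + 3 ↦ 9 + 3|_9 = 12 ⇒ 11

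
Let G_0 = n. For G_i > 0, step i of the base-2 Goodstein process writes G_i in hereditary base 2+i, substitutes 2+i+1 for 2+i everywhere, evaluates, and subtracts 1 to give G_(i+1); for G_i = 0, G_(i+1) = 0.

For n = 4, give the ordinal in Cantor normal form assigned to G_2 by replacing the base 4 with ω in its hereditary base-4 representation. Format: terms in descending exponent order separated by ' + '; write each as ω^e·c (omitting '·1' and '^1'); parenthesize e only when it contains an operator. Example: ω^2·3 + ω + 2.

ω^2·2 + ω·2 + 1

4 —HB2→ 2^2 —bump→ 3^3 = 27 —(−1)→ 26
26 —HB3→ 2·3^2 + 2·3 + 2 —bump→ 2·4^2 + 2·4 + 2 = 42 —(−1)→ 41
41 —HB4→ 2·4^2 + 2·4 + 1 —bump→ 2·5^2 + 2·5 + 1 = 61 —(−1)→ 60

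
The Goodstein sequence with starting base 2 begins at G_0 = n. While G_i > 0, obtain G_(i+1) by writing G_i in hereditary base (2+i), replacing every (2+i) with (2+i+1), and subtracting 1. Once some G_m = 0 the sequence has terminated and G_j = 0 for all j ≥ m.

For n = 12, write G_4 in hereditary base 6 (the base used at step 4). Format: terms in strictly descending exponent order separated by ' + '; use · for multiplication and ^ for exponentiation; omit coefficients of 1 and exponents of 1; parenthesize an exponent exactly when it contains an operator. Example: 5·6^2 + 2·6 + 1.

6^(6 + 1) + 2·6^2 + 6 + 5

base 2: 12 = 2^(2 + 1) + 2^2; at 3: 3^(3 + 1) + 3^3 = 108; next = 107
base 3: 107 = 3^(3 + 1) + 2·3^2 + 2·3 + 2; at 4: 4^(4 + 1) + 2·4^2 + 2·4 + 2 = 1066; next = 1065
base 4: 1065 = 4^(4 + 1) + 2·4^2 + 2·4 + 1; at 5: 5^(5 + 1) + 2·5^2 + 2·5 + 1 = 15686; next = 15685
base 5: 15685 = 5^(5 + 1) + 2·5^2 + 2·5; at 6: 6^(6 + 1) + 2·6^2 + 2·6 = 280020; next = 280019
base 6: 280019 = 6^(6 + 1) + 2·6^2 + 6 + 5; at 7: 7^(7 + 1) + 2·7^2 + 7 + 5 = 5764911; next = 5764910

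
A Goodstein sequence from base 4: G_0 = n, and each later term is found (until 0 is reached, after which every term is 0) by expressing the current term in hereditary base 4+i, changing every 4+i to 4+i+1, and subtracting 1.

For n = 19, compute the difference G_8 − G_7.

6

step 0: 19 = 4^2 + 3; sub 5 for 4: 5^2 + 3; = 28; G_1 = 28−1 = 27
step 1: 27 = 5^2 + 2; sub 6 for 5: 6^2 + 2; = 38; G_2 = 38−1 = 37
step 2: 37 = 6^2 + 1; sub 7 for 6: 7^2 + 1; = 50; G_3 = 50−1 = 49
step 3: 49 = 7^2; sub 8 for 7: 8^2; = 64; G_4 = 64−1 = 63
step 4: 63 = 7·8 + 7; sub 9 for 8: 7·9 + 7; = 70; G_5 = 70−1 = 69
step 5: 69 = 7·9 + 6; sub 10 for 9: 7·10 + 6; = 76; G_6 = 76−1 = 75
step 6: 75 = 7·10 + 5; sub 11 for 10: 7·11 + 5; = 82; G_7 = 82−1 = 81
step 7: 81 = 7·11 + 4; sub 12 for 11: 7·12 + 4; = 88; G_8 = 88−1 = 87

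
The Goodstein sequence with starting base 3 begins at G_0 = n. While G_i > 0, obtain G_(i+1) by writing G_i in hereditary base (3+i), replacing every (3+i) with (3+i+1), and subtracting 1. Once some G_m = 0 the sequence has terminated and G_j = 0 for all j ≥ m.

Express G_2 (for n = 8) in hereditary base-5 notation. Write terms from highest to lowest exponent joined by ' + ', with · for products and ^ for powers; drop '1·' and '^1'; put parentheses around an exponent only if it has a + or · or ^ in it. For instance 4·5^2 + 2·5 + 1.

2·5

[0] 8 ≡ 2·3 + 2 (base 3). Lift 4: 10. −1: 9.
[1] 9 ≡ 2·4 + 1 (base 4). Lift 5: 11. −1: 10.
[2] 10 ≡ 2·5 (base 5). Lift 6: 12. −1: 11.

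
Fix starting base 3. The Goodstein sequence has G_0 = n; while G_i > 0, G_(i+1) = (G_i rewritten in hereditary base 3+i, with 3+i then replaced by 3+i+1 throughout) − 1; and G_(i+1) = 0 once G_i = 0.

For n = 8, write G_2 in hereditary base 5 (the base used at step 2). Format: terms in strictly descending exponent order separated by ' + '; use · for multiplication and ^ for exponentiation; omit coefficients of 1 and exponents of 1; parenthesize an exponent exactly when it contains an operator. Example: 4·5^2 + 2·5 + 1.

G_0=8  [base 3] 2·3 + 2  →[3↦4]→  2·4 + 2 = 10  −1 ⇒ G_1=9
G_1=9  [base 4] 2·4 + 1  →[4↦5]→  2·5 + 1 = 11  −1 ⇒ G_2=10
G_2=10  [base 5] 2·5  →[5↦6]→  2·6 = 12  −1 ⇒ G_3=11

2·5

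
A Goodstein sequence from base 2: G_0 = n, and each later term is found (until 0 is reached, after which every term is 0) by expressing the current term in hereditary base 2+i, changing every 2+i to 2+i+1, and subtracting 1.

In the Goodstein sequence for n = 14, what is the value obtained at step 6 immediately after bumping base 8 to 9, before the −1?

G_0=14  [base 2] 2^(2 + 1) + 2^2 + 2  →[2↦3]→  3^(3 + 1) + 3^3 + 3 = 111  −1 ⇒ G_1=110
G_1=110  [base 3] 3^(3 + 1) + 3^3 + 2  →[3↦4]→  4^(4 + 1) + 4^4 + 2 = 1282  −1 ⇒ G_2=1281
G_2=1281  [base 4] 4^(4 + 1) + 4^4 + 1  →[4↦5]→  5^(5 + 1) + 5^5 + 1 = 18751  −1 ⇒ G_3=18750
G_3=18750  [base 5] 5^(5 + 1) + 5^5  →[5↦6]→  6^(6 + 1) + 6^6 = 326592  −1 ⇒ G_4=326591
G_4=326591  [base 6] 6^(6 + 1) + 5·6^5 + 5·6^4 + 5·6^3 + 5·6^2 + 5·6 + 5  →[6↦7]→  7^(7 + 1) + 5·7^5 + 5·7^4 + 5·7^3 + 5·7^2 + 5·7 + 5 = 5862841  −1 ⇒ G_5=5862840
G_5=5862840  [base 7] 7^(7 + 1) + 5·7^5 + 5·7^4 + 5·7^3 + 5·7^2 + 5·7 + 4  →[7↦8]→  8^(8 + 1) + 5·8^5 + 5·8^4 + 5·8^3 + 5·8^2 + 5·8 + 4 = 134404972  −1 ⇒ G_6=134404971
G_6=134404971  [base 8] 8^(8 + 1) + 5·8^5 + 5·8^4 + 5·8^3 + 5·8^2 + 5·8 + 3  →[8↦9]→  9^(9 + 1) + 5·9^5 + 5·9^4 + 5·9^3 + 5·9^2 + 5·9 + 3 = 3487116549  −1 ⇒ G_7=3487116548

3487116549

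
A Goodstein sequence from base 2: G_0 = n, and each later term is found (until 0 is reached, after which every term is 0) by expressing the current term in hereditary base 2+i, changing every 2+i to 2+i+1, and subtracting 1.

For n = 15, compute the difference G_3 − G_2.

15 —HB2→ 2^(2 + 1) + 2^2 + 2 + 1 —bump→ 3^(3 + 1) + 3^3 + 3 + 1 = 112 —(−1)→ 111
111 —HB3→ 3^(3 + 1) + 3^3 + 3 —bump→ 4^(4 + 1) + 4^4 + 4 = 1284 —(−1)→ 1283
1283 —HB4→ 4^(4 + 1) + 4^4 + 3 —bump→ 5^(5 + 1) + 5^5 + 3 = 18753 —(−1)→ 18752

17469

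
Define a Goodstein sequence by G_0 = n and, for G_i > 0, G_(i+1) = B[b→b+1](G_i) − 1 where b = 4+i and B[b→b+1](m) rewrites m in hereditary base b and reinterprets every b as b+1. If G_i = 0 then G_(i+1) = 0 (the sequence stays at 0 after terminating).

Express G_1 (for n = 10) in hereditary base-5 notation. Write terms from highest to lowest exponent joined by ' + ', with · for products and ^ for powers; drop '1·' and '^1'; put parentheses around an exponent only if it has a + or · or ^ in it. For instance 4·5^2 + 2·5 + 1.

2·5 + 1

i=0: 10 = 2·4 + 2 (b=4); 4→5: 2·5 + 2 = 12; 12−1 = 11
i=1: 11 = 2·5 + 1 (b=5); 5→6: 2·6 + 1 = 13; 13−1 = 12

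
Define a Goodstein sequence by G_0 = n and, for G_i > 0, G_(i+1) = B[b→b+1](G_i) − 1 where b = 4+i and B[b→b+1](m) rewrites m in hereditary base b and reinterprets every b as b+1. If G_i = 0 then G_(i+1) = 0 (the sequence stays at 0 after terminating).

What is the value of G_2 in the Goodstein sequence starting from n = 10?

(0) 10|_4 = 2·4 + 2 ↦ 2·5 + 2|_5 = 12 ⇒ 11
(1) 11|_5 = 2·5 + 1 ↦ 2·6 + 1|_6 = 13 ⇒ 12
(2) 12|_6 = 2·6 ↦ 2·7|_7 = 14 ⇒ 13

12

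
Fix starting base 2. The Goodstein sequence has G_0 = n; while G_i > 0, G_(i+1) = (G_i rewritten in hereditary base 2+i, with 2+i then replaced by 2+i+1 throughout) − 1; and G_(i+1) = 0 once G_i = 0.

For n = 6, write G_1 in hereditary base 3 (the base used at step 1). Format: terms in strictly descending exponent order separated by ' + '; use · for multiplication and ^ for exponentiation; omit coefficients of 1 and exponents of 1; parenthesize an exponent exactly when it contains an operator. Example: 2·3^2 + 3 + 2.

6 —HB2→ 2^2 + 2 —bump→ 3^3 + 3 = 30 —(−1)→ 29
29 —HB3→ 3^3 + 2 —bump→ 4^4 + 2 = 258 —(−1)→ 257

3^3 + 2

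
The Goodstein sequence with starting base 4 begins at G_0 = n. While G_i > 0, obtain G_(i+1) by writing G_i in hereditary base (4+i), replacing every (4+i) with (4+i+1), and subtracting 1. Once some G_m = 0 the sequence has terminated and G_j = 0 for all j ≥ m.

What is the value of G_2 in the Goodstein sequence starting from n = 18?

step 0: 18 = 4^2 + 2; sub 5 for 4: 5^2 + 2; = 27; G_1 = 27−1 = 26
step 1: 26 = 5^2 + 1; sub 6 for 5: 6^2 + 1; = 37; G_2 = 37−1 = 36
step 2: 36 = 6^2; sub 7 for 6: 7^2; = 49; G_3 = 49−1 = 48

36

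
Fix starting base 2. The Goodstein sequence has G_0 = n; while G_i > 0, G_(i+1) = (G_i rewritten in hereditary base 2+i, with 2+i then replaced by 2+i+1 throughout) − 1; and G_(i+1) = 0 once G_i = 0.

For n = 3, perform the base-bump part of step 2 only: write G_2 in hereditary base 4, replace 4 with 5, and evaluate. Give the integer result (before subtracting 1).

i=0: 3 = 2 + 1 (b=2); 2→3: 3 + 1 = 4; 4−1 = 3
i=1: 3 = 3 (b=3); 3→4: 4 = 4; 4−1 = 3
i=2: 3 = 3 (b=4); 4→5: 3 = 3; 3−1 = 2

3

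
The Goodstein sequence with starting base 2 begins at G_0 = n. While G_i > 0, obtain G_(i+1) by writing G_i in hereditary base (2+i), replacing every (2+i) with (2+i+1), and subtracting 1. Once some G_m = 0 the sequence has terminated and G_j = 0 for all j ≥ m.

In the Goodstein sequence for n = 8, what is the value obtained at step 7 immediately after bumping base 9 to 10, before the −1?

20000000212

step 0: 8 = 2^(2 + 1); sub 3 for 2: 3^(3 + 1); = 81; G_1 = 81−1 = 80
step 1: 80 = 2·3^3 + 2·3^2 + 2·3 + 2; sub 4 for 3: 2·4^4 + 2·4^2 + 2·4 + 2; = 554; G_2 = 554−1 = 553
step 2: 553 = 2·4^4 + 2·4^2 + 2·4 + 1; sub 5 for 4: 2·5^5 + 2·5^2 + 2·5 + 1; = 6311; G_3 = 6311−1 = 6310
step 3: 6310 = 2·5^5 + 2·5^2 + 2·5; sub 6 for 5: 2·6^6 + 2·6^2 + 2·6; = 93396; G_4 = 93396−1 = 93395
step 4: 93395 = 2·6^6 + 2·6^2 + 6 + 5; sub 7 for 6: 2·7^7 + 2·7^2 + 7 + 5; = 1647196; G_5 = 1647196−1 = 1647195
step 5: 1647195 = 2·7^7 + 2·7^2 + 7 + 4; sub 8 for 7: 2·8^8 + 2·8^2 + 8 + 4; = 33554572; G_6 = 33554572−1 = 33554571
step 6: 33554571 = 2·8^8 + 2·8^2 + 8 + 3; sub 9 for 8: 2·9^9 + 2·9^2 + 9 + 3; = 774841152; G_7 = 774841152−1 = 774841151
step 7: 774841151 = 2·9^9 + 2·9^2 + 9 + 2; sub 10 for 9: 2·10^10 + 2·10^2 + 10 + 2; = 20000000212; G_8 = 20000000212−1 = 20000000211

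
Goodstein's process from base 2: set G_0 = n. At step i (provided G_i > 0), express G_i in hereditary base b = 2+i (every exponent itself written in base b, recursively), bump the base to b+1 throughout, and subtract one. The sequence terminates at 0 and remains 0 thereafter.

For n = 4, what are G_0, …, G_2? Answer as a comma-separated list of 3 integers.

G_0 = 4. HB_2(4) = 2^2. Bump = 27. G_1 = 26.
G_1 = 26. HB_3(26) = 2·3^2 + 2·3 + 2. Bump = 42. G_2 = 41.

4, 26, 41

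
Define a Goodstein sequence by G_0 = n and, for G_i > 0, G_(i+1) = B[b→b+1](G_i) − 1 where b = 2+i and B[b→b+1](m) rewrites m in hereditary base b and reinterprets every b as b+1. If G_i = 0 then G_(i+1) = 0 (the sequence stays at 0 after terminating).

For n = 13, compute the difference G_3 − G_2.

[0] 13 ≡ 2^(2 + 1) + 2^2 + 1 (base 2). Lift 3: 109. −1: 108.
[1] 108 ≡ 3^(3 + 1) + 3^3 (base 3). Lift 4: 1280. −1: 1279.
[2] 1279 ≡ 4^(4 + 1) + 3·4^3 + 3·4^2 + 3·4 + 3 (base 4). Lift 5: 16093. −1: 16092.

14813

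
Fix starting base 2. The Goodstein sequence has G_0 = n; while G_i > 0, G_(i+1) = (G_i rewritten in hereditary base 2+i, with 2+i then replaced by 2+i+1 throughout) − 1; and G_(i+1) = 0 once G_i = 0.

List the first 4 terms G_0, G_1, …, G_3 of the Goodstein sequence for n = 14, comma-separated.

14 —HB2→ 2^(2 + 1) + 2^2 + 2 —bump→ 3^(3 + 1) + 3^3 + 3 = 111 —(−1)→ 110
110 —HB3→ 3^(3 + 1) + 3^3 + 2 —bump→ 4^(4 + 1) + 4^4 + 2 = 1282 —(−1)→ 1281
1281 —HB4→ 4^(4 + 1) + 4^4 + 1 —bump→ 5^(5 + 1) + 5^5 + 1 = 18751 —(−1)→ 18750

14, 110, 1281, 18750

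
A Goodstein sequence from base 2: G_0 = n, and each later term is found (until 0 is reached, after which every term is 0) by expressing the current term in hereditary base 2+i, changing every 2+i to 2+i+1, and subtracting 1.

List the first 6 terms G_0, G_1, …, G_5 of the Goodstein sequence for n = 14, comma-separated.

14, 110, 1281, 18750, 326591, 5862840

(0) 14|_2 = 2^(2 + 1) + 2^2 + 2 ↦ 3^(3 + 1) + 3^3 + 3|_3 = 111 ⇒ 110
(1) 110|_3 = 3^(3 + 1) + 3^3 + 2 ↦ 4^(4 + 1) + 4^4 + 2|_4 = 1282 ⇒ 1281
(2) 1281|_4 = 4^(4 + 1) + 4^4 + 1 ↦ 5^(5 + 1) + 5^5 + 1|_5 = 18751 ⇒ 18750
(3) 18750|_5 = 5^(5 + 1) + 5^5 ↦ 6^(6 + 1) + 6^6|_6 = 326592 ⇒ 326591
(4) 326591|_6 = 6^(6 + 1) + 5·6^5 + 5·6^4 + 5·6^3 + 5·6^2 + 5·6 + 5 ↦ 7^(7 + 1) + 5·7^5 + 5·7^4 + 5·7^3 + 5·7^2 + 5·7 + 5|_7 = 5862841 ⇒ 5862840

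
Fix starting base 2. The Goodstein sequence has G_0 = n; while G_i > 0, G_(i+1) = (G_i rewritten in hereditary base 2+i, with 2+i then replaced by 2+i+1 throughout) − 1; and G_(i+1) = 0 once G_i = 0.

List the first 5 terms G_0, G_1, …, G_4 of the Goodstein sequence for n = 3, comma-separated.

(0) 3|_2 = 2 + 1 ↦ 3 + 1|_3 = 4 ⇒ 3
(1) 3|_3 = 3 ↦ 4|_4 = 4 ⇒ 3
(2) 3|_4 = 3 ↦ 3|_5 = 3 ⇒ 2
(3) 2|_5 = 2 ↦ 2|_6 = 2 ⇒ 1

3, 3, 3, 2, 1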